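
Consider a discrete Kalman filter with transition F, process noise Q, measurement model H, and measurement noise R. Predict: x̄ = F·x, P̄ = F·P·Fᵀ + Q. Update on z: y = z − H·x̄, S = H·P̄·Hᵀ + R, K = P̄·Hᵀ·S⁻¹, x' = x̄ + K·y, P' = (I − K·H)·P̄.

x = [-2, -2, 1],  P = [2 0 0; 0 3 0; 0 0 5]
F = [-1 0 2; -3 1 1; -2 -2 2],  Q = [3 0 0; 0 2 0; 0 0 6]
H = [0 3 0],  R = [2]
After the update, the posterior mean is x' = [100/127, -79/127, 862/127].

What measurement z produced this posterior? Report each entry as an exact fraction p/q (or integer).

x̄ = F·x = [4, 5, 10]
P̄ = F·P·Fᵀ + Q = [25 16 24; 16 28 16; 24 16 46]
S = H·P̄·Hᵀ + R = [254]
K = P̄·Hᵀ·S⁻¹ = [24/127; 42/127; 24/127]
x' − x̄ = [-408/127, -714/127, -408/127] = K·y
y = (KᵀK)⁻¹·Kᵀ·(x' − x̄) = [-17]
z = y + H·x̄ = [-17] + [15] = [-2]

z = [-2]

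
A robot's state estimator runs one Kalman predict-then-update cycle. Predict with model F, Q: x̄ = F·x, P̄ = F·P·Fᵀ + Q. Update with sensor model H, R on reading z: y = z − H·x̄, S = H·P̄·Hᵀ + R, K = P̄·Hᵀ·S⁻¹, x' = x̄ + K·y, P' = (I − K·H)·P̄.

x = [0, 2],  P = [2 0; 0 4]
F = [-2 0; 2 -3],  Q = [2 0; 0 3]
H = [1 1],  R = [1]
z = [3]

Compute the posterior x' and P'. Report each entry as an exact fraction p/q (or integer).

x̄ = F·x = [0, -6]
P̄ = F·P·Fᵀ + Q = [10 -8; -8 47]
y = z − H·x̄ = [9]
S = H·P̄·Hᵀ + R = [42]
K = P̄·Hᵀ·S⁻¹ = [1/21; 13/14]
x' = x̄ + K·y = [3/7, 33/14]
P' = (I − K·H)·P̄ = [208/21 -69/7; -69/7 151/14]

x' = [3/7, 33/14]
P' = [208/21 -69/7; -69/7 151/14]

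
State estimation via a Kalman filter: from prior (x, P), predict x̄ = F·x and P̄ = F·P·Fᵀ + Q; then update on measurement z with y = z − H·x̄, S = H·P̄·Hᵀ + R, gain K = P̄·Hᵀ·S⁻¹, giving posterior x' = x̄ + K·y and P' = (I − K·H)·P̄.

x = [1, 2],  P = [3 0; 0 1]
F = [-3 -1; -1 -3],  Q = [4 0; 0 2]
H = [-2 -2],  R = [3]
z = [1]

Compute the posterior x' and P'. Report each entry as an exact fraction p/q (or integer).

x' = [609/283, -785/283]
P' = [1312/283 -1180/283; -1180/283 1258/283]

x̄ = F·x = [-5, -7]
P̄ = F·P·Fᵀ + Q = [32 12; 12 14]
y = z − H·x̄ = [-23]
S = H·P̄·Hᵀ + R = [283]
K = P̄·Hᵀ·S⁻¹ = [-88/283; -52/283]
x' = x̄ + K·y = [609/283, -785/283]
P' = (I − K·H)·P̄ = [1312/283 -1180/283; -1180/283 1258/283]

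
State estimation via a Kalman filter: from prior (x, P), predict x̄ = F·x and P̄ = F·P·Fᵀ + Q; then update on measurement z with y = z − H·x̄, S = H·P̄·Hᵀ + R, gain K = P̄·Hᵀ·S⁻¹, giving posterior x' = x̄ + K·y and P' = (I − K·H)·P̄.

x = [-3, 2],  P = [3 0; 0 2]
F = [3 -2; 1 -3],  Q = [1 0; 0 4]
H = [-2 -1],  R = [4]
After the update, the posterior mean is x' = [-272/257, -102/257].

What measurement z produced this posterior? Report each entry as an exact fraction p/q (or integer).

z = [2]

x̄ = F·x = [-13, -9]
P̄ = F·P·Fᵀ + Q = [36 21; 21 25]
S = H·P̄·Hᵀ + R = [257]
K = P̄·Hᵀ·S⁻¹ = [-93/257; -67/257]
x' − x̄ = [3069/257, 2211/257] = K·y
y = (KᵀK)⁻¹·Kᵀ·(x' − x̄) = [-33]
z = y + H·x̄ = [-33] + [35] = [2]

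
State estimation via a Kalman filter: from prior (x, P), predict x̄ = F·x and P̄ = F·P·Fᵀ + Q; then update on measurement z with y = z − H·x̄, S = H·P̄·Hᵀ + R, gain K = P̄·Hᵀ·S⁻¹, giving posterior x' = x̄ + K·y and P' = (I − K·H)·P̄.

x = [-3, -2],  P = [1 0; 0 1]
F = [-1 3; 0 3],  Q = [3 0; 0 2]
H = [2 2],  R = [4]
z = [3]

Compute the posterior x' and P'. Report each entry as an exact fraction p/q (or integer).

x̄ = F·x = [-3, -6]
P̄ = F·P·Fᵀ + Q = [13 9; 9 11]
y = z − H·x̄ = [21]
S = H·P̄·Hᵀ + R = [172]
K = P̄·Hᵀ·S⁻¹ = [11/43; 10/43]
x' = x̄ + K·y = [102/43, -48/43]
P' = (I − K·H)·P̄ = [75/43 -53/43; -53/43 73/43]

x' = [102/43, -48/43]
P' = [75/43 -53/43; -53/43 73/43]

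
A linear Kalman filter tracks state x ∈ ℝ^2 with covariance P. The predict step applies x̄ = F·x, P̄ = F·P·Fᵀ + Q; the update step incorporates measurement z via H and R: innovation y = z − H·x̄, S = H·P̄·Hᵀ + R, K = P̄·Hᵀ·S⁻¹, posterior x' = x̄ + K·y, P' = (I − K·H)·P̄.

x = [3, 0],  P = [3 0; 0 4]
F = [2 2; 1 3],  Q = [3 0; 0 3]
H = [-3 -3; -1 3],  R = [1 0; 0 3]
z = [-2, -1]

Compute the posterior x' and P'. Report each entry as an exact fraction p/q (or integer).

x̄ = F·x = [6, 3]
P̄ = F·P·Fᵀ + Q = [31 30; 30 42]
y = z − H·x̄ = [25, -4]
S = H·P̄·Hᵀ + R = [1198 -465; -465 232]
K = P̄·Hᵀ·S⁻¹ = [-15021/61711 -14413/61711; -5472/61711 14568/61711]
x' = x̄ + K·y = [52393/61711, -9939/61711]
P' = (I − K·H)·P̄ = [14565/61711 -9558/61711; -9558/61711 11382/61711]

x' = [52393/61711, -9939/61711]
P' = [14565/61711 -9558/61711; -9558/61711 11382/61711]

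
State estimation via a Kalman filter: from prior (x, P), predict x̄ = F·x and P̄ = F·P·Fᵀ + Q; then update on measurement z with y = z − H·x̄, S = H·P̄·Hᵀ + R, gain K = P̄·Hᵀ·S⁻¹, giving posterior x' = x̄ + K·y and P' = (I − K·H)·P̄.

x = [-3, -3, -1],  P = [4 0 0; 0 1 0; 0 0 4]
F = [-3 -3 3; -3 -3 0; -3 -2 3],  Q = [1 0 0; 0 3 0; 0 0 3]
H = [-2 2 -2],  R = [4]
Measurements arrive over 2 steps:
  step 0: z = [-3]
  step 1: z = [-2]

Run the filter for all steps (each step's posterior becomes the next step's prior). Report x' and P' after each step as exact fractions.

step 0: x̄ = F·x = [15, 18, 12]
step 0: P̄ = F·P·Fᵀ + Q = [82 45 78; 45 48 42; 78 42 79]
step 0: y = z − H·x̄ = [15]
step 0: S = H·P̄·Hᵀ + R = [768]
step 0: K = P̄·Hᵀ·S⁻¹ = [-115/384; -13/128; -115/384]
step 0: x' = x̄ + K·y = [1345/128, 2109/128, 961/128]
step 0: P' = (I − K·H)·P̄ = [2519/192 1385/64 1751/192; 1385/64 2565/64 1193/64; 1751/192 1193/64 1943/192]
step 1: x̄ = F·x = [-7479/128, -5181/64, -2685/64]
step 1: P̄ = F·P·Fᵀ + Q = [29485/64 19791/32 10575/32; 19791/32 13941/16 6933/16; 10575/32 6933/16 3909/16]
step 1: y = z − H·x̄ = [-2615/64]
step 1: S = H·P̄·Hᵀ + R = [8621/16]
step 1: K = P̄·Hᵀ·S⁻¹ = [-11053/17242; -5775/8621; -4527/8621]
step 1: x' = x̄ + K·y = [-277913/8621, -461934/8621, -353415/17242]
step 1: P' = (I − K·H)·P̄ = [2062834/8621 3337098/8621 1285317/8621; 3337098/8621 5427171/8621 2101623/8621; 1285317/8621 2101623/8621 825360/8621]

step 0: x' = [1345/128, 2109/128, 961/128], P' = [2519/192 1385/64 1751/192; 1385/64 2565/64 1193/64; 1751/192 1193/64 1943/192]
step 1: x' = [-277913/8621, -461934/8621, -353415/17242], P' = [2062834/8621 3337098/8621 1285317/8621; 3337098/8621 5427171/8621 2101623/8621; 1285317/8621 2101623/8621 825360/8621]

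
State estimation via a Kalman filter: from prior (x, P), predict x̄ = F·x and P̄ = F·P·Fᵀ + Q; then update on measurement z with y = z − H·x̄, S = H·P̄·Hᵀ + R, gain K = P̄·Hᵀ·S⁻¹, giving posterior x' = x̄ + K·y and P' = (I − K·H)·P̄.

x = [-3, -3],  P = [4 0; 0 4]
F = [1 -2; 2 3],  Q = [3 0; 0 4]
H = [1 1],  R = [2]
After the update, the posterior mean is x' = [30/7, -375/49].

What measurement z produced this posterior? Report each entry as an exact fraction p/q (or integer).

z = [-3]

x̄ = F·x = [3, -15]
P̄ = F·P·Fᵀ + Q = [23 -16; -16 56]
S = H·P̄·Hᵀ + R = [49]
K = P̄·Hᵀ·S⁻¹ = [1/7; 40/49]
x' − x̄ = [9/7, 360/49] = K·y
y = (KᵀK)⁻¹·Kᵀ·(x' − x̄) = [9]
z = y + H·x̄ = [9] + [-12] = [-3]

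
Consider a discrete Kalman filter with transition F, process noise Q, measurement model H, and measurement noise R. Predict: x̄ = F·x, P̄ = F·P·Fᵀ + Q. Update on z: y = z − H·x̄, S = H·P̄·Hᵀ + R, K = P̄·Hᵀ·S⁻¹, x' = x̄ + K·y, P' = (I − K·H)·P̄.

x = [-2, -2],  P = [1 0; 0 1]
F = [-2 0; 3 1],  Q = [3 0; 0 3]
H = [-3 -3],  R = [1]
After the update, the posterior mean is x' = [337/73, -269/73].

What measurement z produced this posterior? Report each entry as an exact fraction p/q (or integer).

z = [-3]

x̄ = F·x = [4, -8]
P̄ = F·P·Fᵀ + Q = [7 -6; -6 13]
S = H·P̄·Hᵀ + R = [73]
K = P̄·Hᵀ·S⁻¹ = [-3/73; -21/73]
x' − x̄ = [45/73, 315/73] = K·y
y = (KᵀK)⁻¹·Kᵀ·(x' − x̄) = [-15]
z = y + H·x̄ = [-15] + [12] = [-3]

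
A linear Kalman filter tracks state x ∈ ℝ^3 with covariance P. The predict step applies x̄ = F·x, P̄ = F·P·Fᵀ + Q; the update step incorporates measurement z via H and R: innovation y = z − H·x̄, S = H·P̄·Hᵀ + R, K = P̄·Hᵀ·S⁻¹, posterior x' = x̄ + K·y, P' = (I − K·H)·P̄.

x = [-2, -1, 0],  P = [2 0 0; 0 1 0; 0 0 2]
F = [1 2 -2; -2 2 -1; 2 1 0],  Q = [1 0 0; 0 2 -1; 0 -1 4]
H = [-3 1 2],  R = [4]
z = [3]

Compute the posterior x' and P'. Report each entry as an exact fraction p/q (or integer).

x̄ = F·x = [-4, 2, -5]
P̄ = F·P·Fᵀ + Q = [15 4 6; 4 16 -7; 6 -7 13]
y = z − H·x̄ = [-1]
S = H·P̄·Hᵀ + R = [83]
K = P̄·Hᵀ·S⁻¹ = [-29/83; -10/83; 1/83]
x' = x̄ + K·y = [-303/83, 176/83, -416/83]
P' = (I − K·H)·P̄ = [404/83 42/83 527/83; 42/83 1228/83 -571/83; 527/83 -571/83 1078/83]

x' = [-303/83, 176/83, -416/83]
P' = [404/83 42/83 527/83; 42/83 1228/83 -571/83; 527/83 -571/83 1078/83]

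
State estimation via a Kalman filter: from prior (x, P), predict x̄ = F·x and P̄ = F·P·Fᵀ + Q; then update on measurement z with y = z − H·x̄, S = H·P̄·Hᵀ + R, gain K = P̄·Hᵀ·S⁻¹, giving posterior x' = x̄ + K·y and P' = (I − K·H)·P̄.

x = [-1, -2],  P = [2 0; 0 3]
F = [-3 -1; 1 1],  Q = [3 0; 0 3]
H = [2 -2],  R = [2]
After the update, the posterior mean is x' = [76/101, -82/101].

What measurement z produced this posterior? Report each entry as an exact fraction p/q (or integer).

x̄ = F·x = [5, -3]
P̄ = F·P·Fᵀ + Q = [24 -9; -9 8]
S = H·P̄·Hᵀ + R = [202]
K = P̄·Hᵀ·S⁻¹ = [33/101; -17/101]
x' − x̄ = [-429/101, 221/101] = K·y
y = (KᵀK)⁻¹·Kᵀ·(x' − x̄) = [-13]
z = y + H·x̄ = [-13] + [16] = [3]

z = [3]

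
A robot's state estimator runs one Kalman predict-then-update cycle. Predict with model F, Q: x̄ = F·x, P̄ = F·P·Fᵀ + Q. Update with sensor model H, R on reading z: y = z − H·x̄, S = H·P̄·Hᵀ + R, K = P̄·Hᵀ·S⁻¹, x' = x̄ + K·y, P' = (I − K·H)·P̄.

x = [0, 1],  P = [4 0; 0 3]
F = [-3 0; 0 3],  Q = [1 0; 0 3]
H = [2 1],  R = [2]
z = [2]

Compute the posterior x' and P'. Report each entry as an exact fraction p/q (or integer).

x' = [-37/90, 17/6]
P' = [296/45 -37/3; -37/3 25]

x̄ = F·x = [0, 3]
P̄ = F·P·Fᵀ + Q = [37 0; 0 30]
y = z − H·x̄ = [-1]
S = H·P̄·Hᵀ + R = [180]
K = P̄·Hᵀ·S⁻¹ = [37/90; 1/6]
x' = x̄ + K·y = [-37/90, 17/6]
P' = (I − K·H)·P̄ = [296/45 -37/3; -37/3 25]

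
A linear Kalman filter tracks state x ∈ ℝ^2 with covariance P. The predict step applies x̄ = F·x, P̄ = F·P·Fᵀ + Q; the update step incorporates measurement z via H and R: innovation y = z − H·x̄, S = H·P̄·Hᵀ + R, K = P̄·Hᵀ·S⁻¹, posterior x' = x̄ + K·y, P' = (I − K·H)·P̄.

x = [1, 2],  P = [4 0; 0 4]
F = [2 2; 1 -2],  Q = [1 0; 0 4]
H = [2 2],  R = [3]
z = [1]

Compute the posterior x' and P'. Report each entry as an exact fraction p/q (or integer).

x' = [752/167, -661/167]
P' = [3011/167 -2936/167; -2936/167 2984/167]

x̄ = F·x = [6, -3]
P̄ = F·P·Fᵀ + Q = [33 -8; -8 24]
y = z − H·x̄ = [-5]
S = H·P̄·Hᵀ + R = [167]
K = P̄·Hᵀ·S⁻¹ = [50/167; 32/167]
x' = x̄ + K·y = [752/167, -661/167]
P' = (I − K·H)·P̄ = [3011/167 -2936/167; -2936/167 2984/167]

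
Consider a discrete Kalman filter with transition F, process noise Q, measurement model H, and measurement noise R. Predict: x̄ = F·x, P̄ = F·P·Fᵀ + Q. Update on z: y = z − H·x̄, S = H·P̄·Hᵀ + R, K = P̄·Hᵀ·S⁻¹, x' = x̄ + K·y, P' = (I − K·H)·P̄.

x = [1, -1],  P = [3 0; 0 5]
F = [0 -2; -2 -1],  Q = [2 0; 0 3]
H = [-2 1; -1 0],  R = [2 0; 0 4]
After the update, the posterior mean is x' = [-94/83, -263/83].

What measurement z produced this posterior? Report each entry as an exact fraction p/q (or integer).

z = [-1, 2]

x̄ = F·x = [2, -1]
P̄ = F·P·Fᵀ + Q = [22 10; 10 20]
S = H·P̄·Hᵀ + R = [70 34; 34 26]
K = P̄·Hᵀ·S⁻¹ = [-17/83 -48/83; 85/166 -175/166]
x' − x̄ = [-260/83, -180/83] = K·y
y = (KᵀK)⁻¹·Kᵀ·(x' − x̄) = [4, 4]
z = y + H·x̄ = [4, 4] + [-5, -2] = [-1, 2]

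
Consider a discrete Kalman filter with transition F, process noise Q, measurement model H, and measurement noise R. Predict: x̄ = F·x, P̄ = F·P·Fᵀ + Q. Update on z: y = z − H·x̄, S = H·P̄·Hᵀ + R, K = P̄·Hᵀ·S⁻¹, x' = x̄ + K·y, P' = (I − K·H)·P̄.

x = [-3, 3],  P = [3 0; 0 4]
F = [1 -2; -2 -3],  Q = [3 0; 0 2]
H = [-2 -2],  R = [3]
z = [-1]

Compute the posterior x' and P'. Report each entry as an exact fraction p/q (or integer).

x' = [-383/87, 419/87]
P' = [634/87 -610/87; -610/87 3254/435]

x̄ = F·x = [-9, -3]
P̄ = F·P·Fᵀ + Q = [22 18; 18 50]
y = z − H·x̄ = [-25]
S = H·P̄·Hᵀ + R = [435]
K = P̄·Hᵀ·S⁻¹ = [-16/87; -136/435]
x' = x̄ + K·y = [-383/87, 419/87]
P' = (I − K·H)·P̄ = [634/87 -610/87; -610/87 3254/435]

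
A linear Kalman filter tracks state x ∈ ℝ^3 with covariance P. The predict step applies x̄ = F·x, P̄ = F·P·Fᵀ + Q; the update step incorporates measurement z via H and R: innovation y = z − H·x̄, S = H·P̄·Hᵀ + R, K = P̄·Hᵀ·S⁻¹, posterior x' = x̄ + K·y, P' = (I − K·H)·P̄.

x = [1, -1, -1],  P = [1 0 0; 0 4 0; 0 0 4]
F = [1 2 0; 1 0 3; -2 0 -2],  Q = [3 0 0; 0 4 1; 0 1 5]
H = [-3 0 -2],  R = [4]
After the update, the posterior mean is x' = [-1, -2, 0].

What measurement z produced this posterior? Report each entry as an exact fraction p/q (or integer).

z = [3]

x̄ = F·x = [-1, -2, 0]
P̄ = F·P·Fᵀ + Q = [20 1 -2; 1 41 -25; -2 -25 25]
S = H·P̄·Hᵀ + R = [260]
K = P̄·Hᵀ·S⁻¹ = [-14/65; 47/260; -11/65]
x' − x̄ = [0, 0, 0] = K·y
y = (KᵀK)⁻¹·Kᵀ·(x' − x̄) = [0]
z = y + H·x̄ = [0] + [3] = [3]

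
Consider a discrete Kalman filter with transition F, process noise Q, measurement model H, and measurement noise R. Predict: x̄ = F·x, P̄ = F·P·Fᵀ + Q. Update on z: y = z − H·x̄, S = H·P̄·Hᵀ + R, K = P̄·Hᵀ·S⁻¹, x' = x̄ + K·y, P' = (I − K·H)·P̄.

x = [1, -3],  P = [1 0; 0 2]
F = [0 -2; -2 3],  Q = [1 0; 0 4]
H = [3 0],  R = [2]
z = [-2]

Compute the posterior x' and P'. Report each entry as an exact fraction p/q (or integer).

x' = [-42/83, -193/83]
P' = [18/83 -24/83; -24/83 862/83]

x̄ = F·x = [6, -11]
P̄ = F·P·Fᵀ + Q = [9 -12; -12 26]
y = z − H·x̄ = [-20]
S = H·P̄·Hᵀ + R = [83]
K = P̄·Hᵀ·S⁻¹ = [27/83; -36/83]
x' = x̄ + K·y = [-42/83, -193/83]
P' = (I − K·H)·P̄ = [18/83 -24/83; -24/83 862/83]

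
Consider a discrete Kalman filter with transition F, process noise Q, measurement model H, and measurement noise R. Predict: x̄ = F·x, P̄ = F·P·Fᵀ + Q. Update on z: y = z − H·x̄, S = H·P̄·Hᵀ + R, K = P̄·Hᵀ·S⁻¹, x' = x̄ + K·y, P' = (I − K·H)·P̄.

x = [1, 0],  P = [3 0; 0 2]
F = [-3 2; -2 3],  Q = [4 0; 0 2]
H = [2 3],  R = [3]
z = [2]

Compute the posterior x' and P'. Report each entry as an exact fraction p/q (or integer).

x' = [-23/269, 190/269]
P' = [1083/269 -666/269; -666/269 496/269]

x̄ = F·x = [-3, -2]
P̄ = F·P·Fᵀ + Q = [39 30; 30 32]
y = z − H·x̄ = [14]
S = H·P̄·Hᵀ + R = [807]
K = P̄·Hᵀ·S⁻¹ = [56/269; 52/269]
x' = x̄ + K·y = [-23/269, 190/269]
P' = (I − K·H)·P̄ = [1083/269 -666/269; -666/269 496/269]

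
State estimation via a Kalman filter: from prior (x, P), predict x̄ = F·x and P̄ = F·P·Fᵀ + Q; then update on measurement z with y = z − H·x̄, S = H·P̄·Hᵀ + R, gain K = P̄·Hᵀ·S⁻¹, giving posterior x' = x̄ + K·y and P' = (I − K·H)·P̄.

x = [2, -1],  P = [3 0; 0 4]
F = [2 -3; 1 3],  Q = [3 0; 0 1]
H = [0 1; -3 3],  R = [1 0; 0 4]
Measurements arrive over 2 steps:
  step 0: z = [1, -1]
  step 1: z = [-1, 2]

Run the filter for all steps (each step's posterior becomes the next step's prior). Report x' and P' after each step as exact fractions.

step 0: x̄ = F·x = [7, -1]
step 0: P̄ = F·P·Fᵀ + Q = [51 -30; -30 40]
step 0: y = z − H·x̄ = [2, 23]
step 0: S = H·P̄·Hᵀ + R = [41 210; 210 1363]
step 0: K = P̄·Hᵀ·S⁻¹ = [10140/11783 -3663/11783; 10420/11783 210/11783]
step 0: x' = x̄ + K·y = [18512/11783, 13887/11783]
step 0: P' = (I − K·H)·P̄ = [15024/11783 10140/11783; 10140/11783 10420/11783]
step 1: x̄ = F·x = [-4637/11783, 60173/11783]
step 1: P̄ = F·P·Fᵀ + Q = [67545/11783 -33312/11783; -33312/11783 181427/11783]
step 1: y = z − H·x̄ = [-71956/11783, -170864/11783]
step 1: S = H·P̄·Hᵀ + R = [193210/11783 644217/11783; 644217/11783 2887496/11783]
step 1: K = P̄·Hᵀ·S⁻¹ = [8379285/12125737 -3140082/12125737; 9238241/12125737 644217/12125737]
step 1: x' = x̄ + K·y = [-10408207/12125737, -3834201/12125737]
step 1: P' = (I − K·H)·P̄ = [12566061/12125737 8379285/12125737; 8379285/12125737 9238241/12125737]

step 0: x' = [18512/11783, 13887/11783], P' = [15024/11783 10140/11783; 10140/11783 10420/11783]
step 1: x' = [-10408207/12125737, -3834201/12125737], P' = [12566061/12125737 8379285/12125737; 8379285/12125737 9238241/12125737]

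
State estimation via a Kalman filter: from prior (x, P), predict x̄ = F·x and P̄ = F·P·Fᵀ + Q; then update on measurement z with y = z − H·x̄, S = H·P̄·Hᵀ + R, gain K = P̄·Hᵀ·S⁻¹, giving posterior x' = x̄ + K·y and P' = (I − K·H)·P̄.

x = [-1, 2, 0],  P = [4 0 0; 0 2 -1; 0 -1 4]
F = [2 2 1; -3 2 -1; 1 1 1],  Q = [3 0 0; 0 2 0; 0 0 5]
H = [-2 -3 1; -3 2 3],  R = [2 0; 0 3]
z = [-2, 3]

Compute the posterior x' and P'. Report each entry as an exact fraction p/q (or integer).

x̄ = F·x = [2, 7, 1]
P̄ = F·P·Fᵀ + Q = [27 -20 13; -20 54 -13; 13 -13 13]
y = z − H·x̄ = [22, -8]
S = H·P̄·Hᵀ + R = [395 -249; -249 429]
K = P̄·Hᵀ·S⁻¹ = [-4089/35818 -27659/107454; -4299/17909 2890/17909; 780/17909 -1898/53727]
x' = x̄ + K·y = [83153/53727, 7665/17909, 120391/53727]
P' = (I − K·H)·P̄ = [866293/107454 -39519/17909 498355/53727; -39519/17909 13911/17909 -45903/17909; 498355/53727 -45903/17909 588263/53727]

x' = [83153/53727, 7665/17909, 120391/53727]
P' = [866293/107454 -39519/17909 498355/53727; -39519/17909 13911/17909 -45903/17909; 498355/53727 -45903/17909 588263/53727]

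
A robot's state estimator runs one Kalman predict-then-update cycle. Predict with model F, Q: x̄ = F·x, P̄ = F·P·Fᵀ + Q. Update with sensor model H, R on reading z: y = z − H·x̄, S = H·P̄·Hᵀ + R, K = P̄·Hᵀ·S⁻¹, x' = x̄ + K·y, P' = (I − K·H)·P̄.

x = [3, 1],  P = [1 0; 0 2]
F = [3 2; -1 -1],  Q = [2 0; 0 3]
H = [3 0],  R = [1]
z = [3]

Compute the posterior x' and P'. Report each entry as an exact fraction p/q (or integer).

x' = [91/86, -29/86]
P' = [19/172 -7/172; -7/172 591/172]

x̄ = F·x = [11, -4]
P̄ = F·P·Fᵀ + Q = [19 -7; -7 6]
y = z − H·x̄ = [-30]
S = H·P̄·Hᵀ + R = [172]
K = P̄·Hᵀ·S⁻¹ = [57/172; -21/172]
x' = x̄ + K·y = [91/86, -29/86]
P' = (I − K·H)·P̄ = [19/172 -7/172; -7/172 591/172]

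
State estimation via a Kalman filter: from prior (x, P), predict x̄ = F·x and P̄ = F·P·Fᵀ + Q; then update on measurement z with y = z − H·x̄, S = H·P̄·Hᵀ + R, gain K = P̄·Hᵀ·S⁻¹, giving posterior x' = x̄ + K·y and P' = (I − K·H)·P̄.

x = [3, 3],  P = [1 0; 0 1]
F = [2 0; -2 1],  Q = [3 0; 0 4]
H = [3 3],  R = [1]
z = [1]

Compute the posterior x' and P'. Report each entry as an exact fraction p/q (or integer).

x̄ = F·x = [6, -3]
P̄ = F·P·Fᵀ + Q = [7 -4; -4 9]
y = z − H·x̄ = [-8]
S = H·P̄·Hᵀ + R = [73]
K = P̄·Hᵀ·S⁻¹ = [9/73; 15/73]
x' = x̄ + K·y = [366/73, -339/73]
P' = (I − K·H)·P̄ = [430/73 -427/73; -427/73 432/73]

x' = [366/73, -339/73]
P' = [430/73 -427/73; -427/73 432/73]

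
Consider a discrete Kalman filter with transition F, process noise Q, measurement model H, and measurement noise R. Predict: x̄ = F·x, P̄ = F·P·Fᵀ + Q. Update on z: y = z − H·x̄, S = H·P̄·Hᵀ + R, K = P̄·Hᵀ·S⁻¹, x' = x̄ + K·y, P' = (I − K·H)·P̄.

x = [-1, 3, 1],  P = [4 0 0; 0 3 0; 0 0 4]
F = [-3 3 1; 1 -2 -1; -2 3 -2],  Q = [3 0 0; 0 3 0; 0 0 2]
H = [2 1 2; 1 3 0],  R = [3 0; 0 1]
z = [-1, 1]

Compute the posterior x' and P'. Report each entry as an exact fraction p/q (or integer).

x' = [14887/48163, 8977/48163, -40268/48163]
P' = [567698/48163 -193286/48163 -452191/48163; -193286/48163 71055/48163 151445/48163; -452191/48163 151445/48163 396717/48163]

x̄ = F·x = [13, -8, 9]
P̄ = F·P·Fᵀ + Q = [70 -34 43; -34 23 -18; 43 -18 61]
y = z − H·x̄ = [-37, 12]
S = H·P̄·Hᵀ + R = [686 -51; -51 74]
K = P̄·Hᵀ·S⁻¹ = [12576/48163 -12160/48163; -4209/48163 19879/48163; 13499/48163 2144/48163]
x' = x̄ + K·y = [14887/48163, 8977/48163, -40268/48163]
P' = (I − K·H)·P̄ = [567698/48163 -193286/48163 -452191/48163; -193286/48163 71055/48163 151445/48163; -452191/48163 151445/48163 396717/48163]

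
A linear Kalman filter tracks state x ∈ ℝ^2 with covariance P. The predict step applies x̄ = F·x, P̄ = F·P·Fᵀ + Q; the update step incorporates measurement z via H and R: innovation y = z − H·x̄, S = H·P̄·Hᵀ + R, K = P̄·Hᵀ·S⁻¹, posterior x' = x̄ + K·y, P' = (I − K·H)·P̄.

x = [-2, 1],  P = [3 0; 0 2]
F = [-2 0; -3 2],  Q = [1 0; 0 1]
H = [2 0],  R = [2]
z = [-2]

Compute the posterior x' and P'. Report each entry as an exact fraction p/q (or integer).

x' = [-22/27, 4/3]
P' = [13/27 2/3; 2/3 12]

x̄ = F·x = [4, 8]
P̄ = F·P·Fᵀ + Q = [13 18; 18 36]
y = z − H·x̄ = [-10]
S = H·P̄·Hᵀ + R = [54]
K = P̄·Hᵀ·S⁻¹ = [13/27; 2/3]
x' = x̄ + K·y = [-22/27, 4/3]
P' = (I − K·H)·P̄ = [13/27 2/3; 2/3 12]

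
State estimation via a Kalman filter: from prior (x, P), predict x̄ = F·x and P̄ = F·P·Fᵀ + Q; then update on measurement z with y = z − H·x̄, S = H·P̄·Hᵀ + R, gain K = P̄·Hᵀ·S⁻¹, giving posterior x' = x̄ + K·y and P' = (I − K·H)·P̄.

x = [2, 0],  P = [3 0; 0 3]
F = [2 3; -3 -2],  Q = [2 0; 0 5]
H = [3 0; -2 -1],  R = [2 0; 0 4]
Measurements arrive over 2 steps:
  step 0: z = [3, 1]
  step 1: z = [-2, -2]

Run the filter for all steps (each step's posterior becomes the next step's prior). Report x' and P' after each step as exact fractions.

step 0: x' = [1579/1546, -4833/1546], P' = [168/773 -290/773; -290/773 2838/773]
step 1: x' = [-1402567/2362686, 1947617/1181343], P' = [249988/1181343 -362800/1181343; -362800/1181343 3416092/1181343]

step 0: x̄ = F·x = [4, -6]
step 0: P̄ = F·P·Fᵀ + Q = [41 -36; -36 44]
step 0: y = z − H·x̄ = [-9, 3]
step 0: S = H·P̄·Hᵀ + R = [371 -138; -138 68]
step 0: K = P̄·Hᵀ·S⁻¹ = [252/773 -23/1546; -435/773 -1129/1546]
step 0: x' = x̄ + K·y = [1579/1546, -4833/1546]
step 0: P' = (I − K·H)·P̄ = [168/773 -290/773; -290/773 2838/773]
step 1: x̄ = F·x = [-11341/1546, 4929/1546]
step 1: P̄ = F·P·Fᵀ + Q = [24280/773 -14266/773; -14266/773 13249/773]
step 1: y = z − H·x̄ = [30931/1546, -20845/1546]
step 1: S = H·P̄·Hᵀ + R = [220066/773 -102882/773; -102882/773 56397/773]
step 1: K = P̄·Hᵀ·S⁻¹ = [124994/393781 -34294/1181343; -181400/393781 -672623/1181343]
step 1: x' = x̄ + K·y = [-1402567/2362686, 1947617/1181343]
step 1: P' = (I − K·H)·P̄ = [249988/1181343 -362800/1181343; -362800/1181343 3416092/1181343]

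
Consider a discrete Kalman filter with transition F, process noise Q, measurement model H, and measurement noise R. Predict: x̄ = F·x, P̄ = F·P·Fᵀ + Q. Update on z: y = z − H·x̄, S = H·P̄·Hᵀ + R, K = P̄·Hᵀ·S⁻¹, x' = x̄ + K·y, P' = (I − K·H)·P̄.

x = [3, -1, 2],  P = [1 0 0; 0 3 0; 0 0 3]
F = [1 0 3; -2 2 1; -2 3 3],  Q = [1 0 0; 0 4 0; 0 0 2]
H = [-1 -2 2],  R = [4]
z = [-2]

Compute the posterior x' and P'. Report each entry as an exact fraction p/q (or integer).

x̄ = F·x = [9, -6, -3]
P̄ = F·P·Fᵀ + Q = [29 7 25; 7 23 31; 25 31 60]
y = z − H·x̄ = [1]
S = H·P̄·Hᵀ + R = [45]
K = P̄·Hᵀ·S⁻¹ = [7/45; 1/5; 11/15]
x' = x̄ + K·y = [412/45, -29/5, -34/15]
P' = (I − K·H)·P̄ = [1256/45 28/5 298/15; 28/5 106/5 122/5; 298/15 122/5 179/5]

x' = [412/45, -29/5, -34/15]
P' = [1256/45 28/5 298/15; 28/5 106/5 122/5; 298/15 122/5 179/5]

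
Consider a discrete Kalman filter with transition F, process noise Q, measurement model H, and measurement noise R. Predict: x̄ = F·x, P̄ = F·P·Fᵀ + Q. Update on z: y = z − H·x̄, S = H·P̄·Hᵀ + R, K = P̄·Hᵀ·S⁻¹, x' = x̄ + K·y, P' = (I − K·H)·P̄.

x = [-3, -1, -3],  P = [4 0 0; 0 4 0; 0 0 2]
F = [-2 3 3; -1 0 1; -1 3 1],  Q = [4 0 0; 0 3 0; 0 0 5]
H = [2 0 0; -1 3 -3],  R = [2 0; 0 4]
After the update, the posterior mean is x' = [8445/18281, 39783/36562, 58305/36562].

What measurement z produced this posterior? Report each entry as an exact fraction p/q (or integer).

z = [1, -2]

x̄ = F·x = [-6, 0, -3]
P̄ = F·P·Fᵀ + Q = [74 14 50; 14 9 6; 50 6 47]
S = H·P̄·Hᵀ + R = [298 -364; -364 690]
K = P̄·Hᵀ·S⁻¹ = [8968/18281 -91/18281; 4375/18281 4351/36562; 1507/18281 -7577/36562]
x' − x̄ = [118131/18281, 39783/36562, 167991/36562] = K·y
y = (KᵀK)⁻¹·Kᵀ·(x' − x̄) = [13, -17]
z = y + H·x̄ = [13, -17] + [-12, 15] = [1, -2]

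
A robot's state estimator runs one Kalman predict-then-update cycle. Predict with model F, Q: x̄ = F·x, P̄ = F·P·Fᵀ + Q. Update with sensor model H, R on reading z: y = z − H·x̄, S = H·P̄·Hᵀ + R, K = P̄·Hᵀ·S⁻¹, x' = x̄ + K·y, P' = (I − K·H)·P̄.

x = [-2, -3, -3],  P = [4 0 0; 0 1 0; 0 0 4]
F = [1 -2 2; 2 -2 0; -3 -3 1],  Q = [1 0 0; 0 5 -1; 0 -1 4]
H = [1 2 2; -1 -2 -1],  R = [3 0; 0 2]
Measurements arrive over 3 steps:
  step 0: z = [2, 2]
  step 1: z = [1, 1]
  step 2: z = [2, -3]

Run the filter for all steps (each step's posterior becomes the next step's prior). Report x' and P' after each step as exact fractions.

step 0: x' = [-20290/2941, 2054/8823, 38716/8823], P' = [24051/2941 -9545/2941 -2707/2941; -9545/2941 32507/8823 -23603/8823; -2707/2941 -23603/8823 39683/8823]
step 1: x' = [18627020/113057287, -296632076/113057287, 391900557/113057287], P' = [1496183999/452229148 -585687965/452229148 -107843531/452229148; -585687965/452229148 1376410611/452229148 -1418815127/452229148; -107843531/452229148 -1418815127/452229148 2107075119/452229148]
step 2: x' = [7477266017088/5641637111983, 5549593540141/5641637111983, -2626070474163/5641637111983], P' = [18684483113101/5641637111983 -7448847035056/5641637111983 -1162490693509/5641637111983; -7448847035056/5641637111983 32803087033967/11283274223966 -16562528032670/5641637111983; -1162490693509/5641637111983 -16562528032670/5641637111983 24621306029047/5641637111983]

step 0: x̄ = F·x = [-2, 2, 12]
step 0: P̄ = F·P·Fᵀ + Q = [25 12 2; 12 25 -19; 2 -19 53]
step 0: y = z − H·x̄ = [-24, 16]
step 0: S = H·P̄·Hᵀ + R = [244 -171; -171 156]
step 0: K = P̄·Hᵀ·S⁻¹ = [-151/2941 -1127/2941; -1203/2941 -6388/8823; 2671/2941 7822/8823]
step 0: x' = x̄ + K·y = [-20290/2941, 2054/8823, 38716/8823]
step 0: P' = (I − K·H)·P̄ = [24051/2941 -9545/2941 -2707/2941; -9545/2941 32507/8823 -23603/8823; -2707/2941 -23603/8823 39683/8823]
step 1: x̄ = F·x = [12454/8823, -125848/8823, 215164/8823]
step 1: P̄ = F·P·Fᵀ + Q = [640616/8823 508072/8823 201473/8823; 508072/8823 691835/8823 -215735/8823; 201473/8823 -215735/8823 691829/8823]
step 1: y = z − H·x̄ = [-182263/8823, -5085/2941]
step 1: S = H·P̄·Hᵀ + R = [7314041/8823 -2044637/2941; -2044637/2941 1896575/2941]
step 1: K = P̄·Hᵀ·S⁻¹ = [36373669/452229148 -15497467/64604164; -223498999/452229148 -53451295/64604164; 422892151/452229148 59885619/64604164]
step 1: x' = x̄ + K·y = [18627020/113057287, -296632076/113057287, 391900557/113057287]
step 1: P' = (I − K·H)·P̄ = [1496183999/452229148 -585687965/452229148 -107843531/452229148; -585687965/452229148 1376410611/452229148 -1418815127/452229148; -107843531/452229148 -1418815127/452229148 2107075119/452229148]
step 2: x̄ = F·x = [1395692286/113057287, 630518192/113057287, 1225915725/113057287]
step 2: P̄ = F·P·Fᵀ + Q = [29144254819/452229148 4314006154/113057287 18116736683/452229148; 4314006154/113057287 4609256975/113057287 362768429/113057287; 18116736683/452229148 362768429/113057287 28386911779/452229148]
step 2: y = z − H·x̄ = [-4882445546/113057287, 506210362/16151041]
step 2: S = H·P̄·Hᵀ + R = [370896335903/452229148 -20839067199/32302082; -20839067199/32302082 8687342971/16151041]
step 2: K = P̄·Hᵀ·S⁻¹ = [487269218657/5641637111983 -1312149174740/5641637111983; -2590272022143/5641637111983 -8791711966241/11283274223966; 4985021766415/5641637111983 4833120364901/5641637111983]
step 2: x' = x̄ + K·y = [7477266017088/5641637111983, 5549593540141/5641637111983, -2626070474163/5641637111983]
step 2: P' = (I − K·H)·P̄ = [18684483113101/5641637111983 -7448847035056/5641637111983 -1162490693509/5641637111983; -7448847035056/5641637111983 32803087033967/11283274223966 -16562528032670/5641637111983; -1162490693509/5641637111983 -16562528032670/5641637111983 24621306029047/5641637111983]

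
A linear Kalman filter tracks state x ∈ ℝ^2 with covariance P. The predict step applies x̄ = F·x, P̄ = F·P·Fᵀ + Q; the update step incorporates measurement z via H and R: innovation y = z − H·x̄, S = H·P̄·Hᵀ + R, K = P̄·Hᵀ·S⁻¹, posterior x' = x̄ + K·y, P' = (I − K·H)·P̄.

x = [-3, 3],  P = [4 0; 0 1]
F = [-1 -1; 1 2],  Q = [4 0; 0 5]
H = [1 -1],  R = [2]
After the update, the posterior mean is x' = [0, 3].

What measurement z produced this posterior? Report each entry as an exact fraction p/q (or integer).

x̄ = F·x = [0, 3]
P̄ = F·P·Fᵀ + Q = [9 -6; -6 13]
S = H·P̄·Hᵀ + R = [36]
K = P̄·Hᵀ·S⁻¹ = [5/12; -19/36]
x' − x̄ = [0, 0] = K·y
y = (KᵀK)⁻¹·Kᵀ·(x' − x̄) = [0]
z = y + H·x̄ = [0] + [-3] = [-3]

z = [-3]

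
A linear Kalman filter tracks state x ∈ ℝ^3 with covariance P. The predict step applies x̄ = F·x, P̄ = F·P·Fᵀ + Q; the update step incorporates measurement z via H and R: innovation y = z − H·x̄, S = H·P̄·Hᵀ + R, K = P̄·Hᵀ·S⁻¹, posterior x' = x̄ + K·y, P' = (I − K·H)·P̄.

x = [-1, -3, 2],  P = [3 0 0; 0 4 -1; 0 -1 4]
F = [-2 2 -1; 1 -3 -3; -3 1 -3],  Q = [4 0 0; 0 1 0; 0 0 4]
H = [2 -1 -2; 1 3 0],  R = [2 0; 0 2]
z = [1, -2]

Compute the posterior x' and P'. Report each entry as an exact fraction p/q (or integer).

x̄ = F·x = [-6, 2, -6]
P̄ = F·P·Fᵀ + Q = [40 -15 45; -15 58 9; 45 9 77]
y = z − H·x̄ = [3, -2]
S = H·P̄·Hᵀ + R = [264 -313; -313 474]
K = P̄·Hᵀ·S⁻¹ = [115/3881 35/3881; -477/27167 8798/27167; -12066/27167 -3841/27167]
x' = x̄ + K·y = [-23011/3881, 35307/27167, -191518/27167]
P' = (I − K·H)·P̄ = [154840/3881 -51590/3881 180520/3881; -51590/3881 126242/27167 -423774/27167; 180520/3881 -423774/27167 1487593/27167]

x' = [-23011/3881, 35307/27167, -191518/27167]
P' = [154840/3881 -51590/3881 180520/3881; -51590/3881 126242/27167 -423774/27167; 180520/3881 -423774/27167 1487593/27167]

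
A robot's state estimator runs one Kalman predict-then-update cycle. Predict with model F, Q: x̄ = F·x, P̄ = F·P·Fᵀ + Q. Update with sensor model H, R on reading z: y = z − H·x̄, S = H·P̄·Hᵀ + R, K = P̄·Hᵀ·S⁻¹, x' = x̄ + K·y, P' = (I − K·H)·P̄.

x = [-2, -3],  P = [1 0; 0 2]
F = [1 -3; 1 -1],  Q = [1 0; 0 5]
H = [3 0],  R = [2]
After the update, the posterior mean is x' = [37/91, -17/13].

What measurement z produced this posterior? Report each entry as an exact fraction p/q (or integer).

z = [1]

x̄ = F·x = [7, 1]
P̄ = F·P·Fᵀ + Q = [20 7; 7 8]
S = H·P̄·Hᵀ + R = [182]
K = P̄·Hᵀ·S⁻¹ = [30/91; 3/26]
x' − x̄ = [-600/91, -30/13] = K·y
y = (KᵀK)⁻¹·Kᵀ·(x' − x̄) = [-20]
z = y + H·x̄ = [-20] + [21] = [1]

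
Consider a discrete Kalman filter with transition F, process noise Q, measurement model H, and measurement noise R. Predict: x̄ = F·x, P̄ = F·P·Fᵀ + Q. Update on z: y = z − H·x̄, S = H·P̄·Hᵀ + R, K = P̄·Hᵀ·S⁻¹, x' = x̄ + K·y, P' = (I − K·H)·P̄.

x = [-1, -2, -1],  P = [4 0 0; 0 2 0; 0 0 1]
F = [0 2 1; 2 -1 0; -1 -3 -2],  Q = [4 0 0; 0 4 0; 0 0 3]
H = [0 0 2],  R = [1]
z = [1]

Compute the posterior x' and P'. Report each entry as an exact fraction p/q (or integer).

x' = [-109/117, 68/117, 67/117]
P' = [737/117 -580/117 -14/117; -580/117 2558/117 -2/117; -14/117 -2/117 29/117]

x̄ = F·x = [-5, 0, 9]
P̄ = F·P·Fᵀ + Q = [13 -4 -14; -4 22 -2; -14 -2 29]
y = z − H·x̄ = [-17]
S = H·P̄·Hᵀ + R = [117]
K = P̄·Hᵀ·S⁻¹ = [-28/117; -4/117; 58/117]
x' = x̄ + K·y = [-109/117, 68/117, 67/117]
P' = (I − K·H)·P̄ = [737/117 -580/117 -14/117; -580/117 2558/117 -2/117; -14/117 -2/117 29/117]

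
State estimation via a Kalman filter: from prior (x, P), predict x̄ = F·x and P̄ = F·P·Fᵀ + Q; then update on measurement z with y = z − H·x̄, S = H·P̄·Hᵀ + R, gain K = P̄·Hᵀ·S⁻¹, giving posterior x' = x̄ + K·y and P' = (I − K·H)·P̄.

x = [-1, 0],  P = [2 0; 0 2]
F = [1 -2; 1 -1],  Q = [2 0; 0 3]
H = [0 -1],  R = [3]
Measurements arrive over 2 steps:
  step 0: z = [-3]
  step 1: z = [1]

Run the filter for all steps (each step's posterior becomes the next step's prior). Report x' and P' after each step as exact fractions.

step 0: x' = [7/5, 9/5], P' = [42/5 9/5; 9/5 21/10]
step 1: x' = [-109/43, -37/43], P' = [326/43 72/43; 72/43 99/43]

step 0: x̄ = F·x = [-1, -1]
step 0: P̄ = F·P·Fᵀ + Q = [12 6; 6 7]
step 0: y = z − H·x̄ = [-4]
step 0: S = H·P̄·Hᵀ + R = [10]
step 0: K = P̄·Hᵀ·S⁻¹ = [-3/5; -7/10]
step 0: x' = x̄ + K·y = [7/5, 9/5]
step 0: P' = (I − K·H)·P̄ = [42/5 9/5; 9/5 21/10]
step 1: x̄ = F·x = [-11/5, -2/5]
step 1: P̄ = F·P·Fᵀ + Q = [58/5 36/5; 36/5 99/10]
step 1: y = z − H·x̄ = [3/5]
step 1: S = H·P̄·Hᵀ + R = [129/10]
step 1: K = P̄·Hᵀ·S⁻¹ = [-24/43; -33/43]
step 1: x' = x̄ + K·y = [-109/43, -37/43]
step 1: P' = (I − K·H)·P̄ = [326/43 72/43; 72/43 99/43]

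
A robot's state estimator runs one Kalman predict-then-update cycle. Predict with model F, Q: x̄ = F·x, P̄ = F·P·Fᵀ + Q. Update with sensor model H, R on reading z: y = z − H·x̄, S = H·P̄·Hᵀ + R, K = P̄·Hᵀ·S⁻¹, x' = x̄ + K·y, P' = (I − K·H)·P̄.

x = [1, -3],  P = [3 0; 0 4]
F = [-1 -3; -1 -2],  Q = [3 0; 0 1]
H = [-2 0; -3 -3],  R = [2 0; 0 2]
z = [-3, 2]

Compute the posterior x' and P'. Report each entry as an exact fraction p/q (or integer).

x̄ = F·x = [8, 5]
P̄ = F·P·Fᵀ + Q = [42 27; 27 20]
y = z − H·x̄ = [13, 41]
S = H·P̄·Hᵀ + R = [170 414; 414 1046]
K = P̄·Hᵀ·S⁻¹ = [-1083/3212 -207/3212; 945/3212 -807/3212]
x' = x̄ + K·y = [1565/1606, -2371/1606]
P' = (I − K·H)·P̄ = [1083/3212 -945/3212; -945/3212 1483/3212]

x' = [1565/1606, -2371/1606]
P' = [1083/3212 -945/3212; -945/3212 1483/3212]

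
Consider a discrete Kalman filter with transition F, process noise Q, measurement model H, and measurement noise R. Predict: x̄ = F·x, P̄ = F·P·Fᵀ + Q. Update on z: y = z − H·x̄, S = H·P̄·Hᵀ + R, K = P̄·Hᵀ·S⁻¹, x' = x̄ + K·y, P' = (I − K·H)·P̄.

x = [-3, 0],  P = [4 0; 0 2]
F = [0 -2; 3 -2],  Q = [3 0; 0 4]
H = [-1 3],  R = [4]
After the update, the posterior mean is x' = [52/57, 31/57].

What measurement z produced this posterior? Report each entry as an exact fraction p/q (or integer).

x̄ = F·x = [0, -9]
P̄ = F·P·Fᵀ + Q = [11 8; 8 48]
S = H·P̄·Hᵀ + R = [399]
K = P̄·Hᵀ·S⁻¹ = [13/399; 136/399]
x' − x̄ = [52/57, 544/57] = K·y
y = (KᵀK)⁻¹·Kᵀ·(x' − x̄) = [28]
z = y + H·x̄ = [28] + [-27] = [1]

z = [1]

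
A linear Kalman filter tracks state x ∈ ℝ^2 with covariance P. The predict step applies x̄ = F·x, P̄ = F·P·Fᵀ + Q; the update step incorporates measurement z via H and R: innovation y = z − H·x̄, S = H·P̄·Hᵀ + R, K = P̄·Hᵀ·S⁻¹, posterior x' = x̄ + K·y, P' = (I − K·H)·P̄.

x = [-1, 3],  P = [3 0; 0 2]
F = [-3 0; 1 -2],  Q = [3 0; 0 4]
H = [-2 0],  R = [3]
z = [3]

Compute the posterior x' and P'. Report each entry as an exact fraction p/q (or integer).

x' = [-57/41, -233/41]
P' = [30/41 -9/41; -9/41 507/41]

x̄ = F·x = [3, -7]
P̄ = F·P·Fᵀ + Q = [30 -9; -9 15]
y = z − H·x̄ = [9]
S = H·P̄·Hᵀ + R = [123]
K = P̄·Hᵀ·S⁻¹ = [-20/41; 6/41]
x' = x̄ + K·y = [-57/41, -233/41]
P' = (I − K·H)·P̄ = [30/41 -9/41; -9/41 507/41]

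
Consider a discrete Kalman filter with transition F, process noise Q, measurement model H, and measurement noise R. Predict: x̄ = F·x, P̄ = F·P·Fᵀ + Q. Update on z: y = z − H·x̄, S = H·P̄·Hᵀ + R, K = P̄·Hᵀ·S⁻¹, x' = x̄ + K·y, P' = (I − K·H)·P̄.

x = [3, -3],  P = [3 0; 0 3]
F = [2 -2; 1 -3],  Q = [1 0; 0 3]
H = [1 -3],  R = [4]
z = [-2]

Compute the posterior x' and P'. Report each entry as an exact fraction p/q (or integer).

x' = [575/91, 267/91]
P' = [2341/182 843/182; 843/182 381/182]

x̄ = F·x = [12, 12]
P̄ = F·P·Fᵀ + Q = [25 24; 24 33]
y = z − H·x̄ = [22]
S = H·P̄·Hᵀ + R = [182]
K = P̄·Hᵀ·S⁻¹ = [-47/182; -75/182]
x' = x̄ + K·y = [575/91, 267/91]
P' = (I − K·H)·P̄ = [2341/182 843/182; 843/182 381/182]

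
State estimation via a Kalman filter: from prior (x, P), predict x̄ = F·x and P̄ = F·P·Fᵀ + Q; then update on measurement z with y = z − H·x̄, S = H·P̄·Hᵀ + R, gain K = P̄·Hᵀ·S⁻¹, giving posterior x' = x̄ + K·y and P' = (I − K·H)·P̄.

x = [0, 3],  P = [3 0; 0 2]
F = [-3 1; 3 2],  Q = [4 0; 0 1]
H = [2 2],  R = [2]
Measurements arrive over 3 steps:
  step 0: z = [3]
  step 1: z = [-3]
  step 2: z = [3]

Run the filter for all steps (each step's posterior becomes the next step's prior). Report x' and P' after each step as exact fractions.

step 0: x' = [-9/47, 87/47], P' = [1351/47 -1341/47; -1341/47 1354/47]
step 1: x' = [-169833/24889, 132831/24889], P' = [183863/24889 -167544/24889; -167544/24889 163646/24889]
step 2: x' = [22187100/3219407, -16996830/3219407], P' = [24291679/3219407 -22193289/3219407; -22193289/3219407 21692158/3219407]

step 0: x̄ = F·x = [3, 6]
step 0: P̄ = F·P·Fᵀ + Q = [33 -23; -23 36]
step 0: y = z − H·x̄ = [-15]
step 0: S = H·P̄·Hᵀ + R = [94]
step 0: K = P̄·Hᵀ·S⁻¹ = [10/47; 13/47]
step 0: x' = x̄ + K·y = [-9/47, 87/47]
step 0: P' = (I − K·H)·P̄ = [1351/47 -1341/47; -1341/47 1354/47]
step 1: x̄ = F·x = [114/47, 147/47]
step 1: P̄ = F·P·Fᵀ + Q = [21747/47 -5428/47; -5428/47 1530/47]
step 1: y = z − H·x̄ = [-663/47]
step 1: S = H·P̄·Hᵀ + R = [49778/47]
step 1: K = P̄·Hᵀ·S⁻¹ = [16319/24889; -3898/24889]
step 1: x' = x̄ + K·y = [-169833/24889, 132831/24889]
step 1: P' = (I − K·H)·P̄ = [183863/24889 -167544/24889; -167544/24889 163646/24889]
step 2: x̄ = F·x = [642330/24889, -243837/24889]
step 2: P̄ = F·P·Fᵀ + Q = [2923233/24889 -824843/24889; -824843/24889 323712/24889]
step 2: y = z − H·x̄ = [-722319/24889]
step 2: S = H·P̄·Hᵀ + R = [6438814/24889]
step 2: K = P̄·Hᵀ·S⁻¹ = [2098390/3219407; -501131/3219407]
step 2: x' = x̄ + K·y = [22187100/3219407, -16996830/3219407]
step 2: P' = (I − K·H)·P̄ = [24291679/3219407 -22193289/3219407; -22193289/3219407 21692158/3219407]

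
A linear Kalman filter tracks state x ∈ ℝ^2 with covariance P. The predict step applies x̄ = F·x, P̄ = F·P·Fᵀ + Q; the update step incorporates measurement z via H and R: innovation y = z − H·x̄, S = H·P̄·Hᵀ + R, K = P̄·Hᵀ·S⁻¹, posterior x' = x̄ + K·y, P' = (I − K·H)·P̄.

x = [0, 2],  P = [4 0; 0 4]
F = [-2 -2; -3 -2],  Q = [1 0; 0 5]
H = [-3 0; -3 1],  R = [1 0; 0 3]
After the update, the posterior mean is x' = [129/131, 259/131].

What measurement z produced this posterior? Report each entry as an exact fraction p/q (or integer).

z = [-3, -1]

x̄ = F·x = [-4, -4]
P̄ = F·P·Fᵀ + Q = [33 40; 40 57]
S = H·P̄·Hᵀ + R = [298 177; 177 117]
K = P̄·Hᵀ·S⁻¹ = [-380/1179 -59/3537; -107/131 274/393]
x' − x̄ = [653/131, 783/131] = K·y
y = (KᵀK)⁻¹·Kᵀ·(x' − x̄) = [-15, -9]
z = y + H·x̄ = [-15, -9] + [12, 8] = [-3, -1]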